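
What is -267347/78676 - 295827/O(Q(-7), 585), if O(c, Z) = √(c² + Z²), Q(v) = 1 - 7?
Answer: -267347/78676 - 98609*√38029/38029 ≈ -509.06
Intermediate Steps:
Q(v) = -6
O(c, Z) = √(Z² + c²)
-267347/78676 - 295827/O(Q(-7), 585) = -267347/78676 - 295827/√(585² + (-6)²) = -267347*1/78676 - 295827/√(342225 + 36) = -267347/78676 - 295827*√38029/114087 = -267347/78676 - 98609*√38029/38029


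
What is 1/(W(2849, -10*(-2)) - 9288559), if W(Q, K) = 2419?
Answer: -1/9286140 ≈ -1.0769e-7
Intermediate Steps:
1/(W(2849, -10*(-2)) - 9288559) = 1/(2419 - 9288559) = 1/(-9286140) = -1/9286140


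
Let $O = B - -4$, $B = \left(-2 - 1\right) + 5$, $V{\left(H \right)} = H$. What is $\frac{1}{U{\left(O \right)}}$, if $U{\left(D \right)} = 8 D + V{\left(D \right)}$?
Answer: $\frac{1}{54} \approx 0.018519$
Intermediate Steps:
$B = 2$ ($B = -3 + 5 = 2$)
$O = 6$ ($O = 2 - -4 = 2 + 4 = 6$)
$U{\left(D \right)} = 9 D$ ($U{\left(D \right)} = 8 D + D = 9 D$)
$\frac{1}{U{\left(O \right)}} = \frac{1}{9 \cdot 6} = \frac{1}{54}$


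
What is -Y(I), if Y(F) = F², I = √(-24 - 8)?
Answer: 32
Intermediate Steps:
I = 4*I*√2 (I = √(-32) = 4*I*√2 ≈ 5.6569*I)
-Y(I) = -(4*I*√2)² = -1*(-32) = 32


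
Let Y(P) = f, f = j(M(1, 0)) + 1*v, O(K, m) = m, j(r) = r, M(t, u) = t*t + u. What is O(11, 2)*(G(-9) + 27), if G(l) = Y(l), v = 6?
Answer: 68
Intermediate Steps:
M(t, u) = u + t**2 (M(t, u) = t**2 + u = u + t**2)
f = 7 (f = (0 + 1**2) + 1*6 = (0 + 1) + 6 = 1 + 6 = 7)
Y(P) = 7
G(l) = 7
O(11, 2)*(G(-9) + 27) = 2*(7 + 27) = 2*34 = 68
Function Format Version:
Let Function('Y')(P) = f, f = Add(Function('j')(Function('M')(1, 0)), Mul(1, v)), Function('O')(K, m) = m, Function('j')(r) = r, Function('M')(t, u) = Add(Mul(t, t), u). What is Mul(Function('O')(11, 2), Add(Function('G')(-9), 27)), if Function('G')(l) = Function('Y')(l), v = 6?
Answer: 68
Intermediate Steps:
Function('M')(t, u) = Add(u, Pow(t, 2)) (Function('M')(t, u) = Add(Pow(t, 2), u) = Add(u, Pow(t, 2)))
f = 7 (f = Add(Add(0, Pow(1, 2)), Mul(1, 6)) = Add(Add(0, 1), 6) = Add(1, 6) = 7)
Function('Y')(P) = 7
Function('G')(l) = 7
Mul(Function('O')(11, 2), Add(Function('G')(-9), 27)) = Mul(2, Add(7, 27)) = Mul(2, 34) = 68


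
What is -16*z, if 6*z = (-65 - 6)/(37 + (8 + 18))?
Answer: 568/189 ≈ 3.0053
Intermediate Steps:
z = -71/378 (z = ((-65 - 6)/(37 + (8 + 18)))/6 = (-71/(37 + 26))/6 = (-71/63)/6 = (-71*1/63)/6 = (⅙)*(-71/63) = -71/378 ≈ -0.18783)
-16*z = -16*(-71/378) = 568/189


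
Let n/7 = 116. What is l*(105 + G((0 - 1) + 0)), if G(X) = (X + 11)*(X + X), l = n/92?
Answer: 17255/23 ≈ 750.22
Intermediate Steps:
n = 812 (n = 7*116 = 812)
l = 203/23 (l = 812/92 = 812*(1/92) = 203/23 ≈ 8.8261)
G(X) = 2*X*(11 + X) (G(X) = (11 + X)*(2*X) = 2*X*(11 + X))
l*(105 + G((0 - 1) + 0)) = 203*(105 + 2*((0 - 1) + 0)*(11 + ((0 - 1) + 0)))/23 = 203*(105 + 2*(-1 + 0)*(11 + (-1 + 0)))/23 = 203*(105 + 2*(-1)*(11 - 1))/23 = 203*(105 + 2*(-1)*10)/23 = 203*(105 - 20)/23 = (203/23)*85 = 17255/23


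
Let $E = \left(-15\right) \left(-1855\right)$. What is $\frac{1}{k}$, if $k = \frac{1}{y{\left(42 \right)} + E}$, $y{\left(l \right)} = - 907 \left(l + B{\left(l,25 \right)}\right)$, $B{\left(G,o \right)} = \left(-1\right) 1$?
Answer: $-9362$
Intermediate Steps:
$B{\left(G,o \right)} = -1$
$y{\left(l \right)} = 907 - 907 l$ ($y{\left(l \right)} = - 907 \left(l - 1\right) = - 907 \left(-1 + l\right) = 907 - 907 l$)
$E = 27825$
$k = - \frac{1}{9362}$ ($k = \frac{1}{\left(907 - 38094\right) + 27825} = \frac{1}{-37187 + 27825} = \frac{1}{-9362} = - \frac{1}{9362} \approx -0.00010681$)
$\frac{1}{k} = \frac{1}{- \frac{1}{9362}} = -9362$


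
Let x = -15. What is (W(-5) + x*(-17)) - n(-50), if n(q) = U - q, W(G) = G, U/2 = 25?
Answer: 150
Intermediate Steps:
U = 50 (U = 2*25 = 50)
n(q) = 50 - q
(W(-5) + x*(-17)) - n(-50) = (-5 - 15*(-17)) - (50 - 1*(-50)) = (-5 + 255) - (50 + 50) = 250 - 1*100 = 250 - 100 = 150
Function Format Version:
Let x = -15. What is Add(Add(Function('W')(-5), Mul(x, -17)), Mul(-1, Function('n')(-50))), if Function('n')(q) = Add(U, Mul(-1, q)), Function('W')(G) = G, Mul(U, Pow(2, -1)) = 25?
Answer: 150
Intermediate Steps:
U = 50 (U = Mul(2, 25) = 50)
Function('n')(q) = Add(50, Mul(-1, q))
Add(Add(Function('W')(-5), Mul(x, -17)), Mul(-1, Function('n')(-50))) = Add(Add(-5, Mul(-15, -17)), Mul(-1, Add(50, Mul(-1, -50)))) = Add(Add(-5, 255), Mul(-1, Add(50, 50))) = Add(250, Mul(-1, 100)) = Add(250, -100) = 150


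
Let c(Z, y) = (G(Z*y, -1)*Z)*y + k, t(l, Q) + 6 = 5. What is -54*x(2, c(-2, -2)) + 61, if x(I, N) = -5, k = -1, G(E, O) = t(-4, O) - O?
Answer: 331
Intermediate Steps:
t(l, Q) = -1 (t(l, Q) = -6 + 5 = -1)
G(E, O) = -1 - O
c(Z, y) = -1 (c(Z, y) = ((-1 - 1*(-1))*Z)*y - 1 = ((-1 + 1)*Z)*y - 1 = (0*Z)*y - 1 = 0*y - 1 = 0 - 1 = -1)
-54*x(2, c(-2, -2)) + 61 = -54*(-5) + 61 = 270 + 61 = 331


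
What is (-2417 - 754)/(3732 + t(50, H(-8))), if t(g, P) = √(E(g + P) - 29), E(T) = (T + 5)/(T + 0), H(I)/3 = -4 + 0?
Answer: -149899512/176419457 + 1057*I*√40242/176419457 ≈ -0.84968 + 0.0012019*I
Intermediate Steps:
H(I) = -12 (H(I) = 3*(-4 + 0) = 3*(-4) = -12)
E(T) = (5 + T)/T
t(g, P) = √(-29 + (5 + P + g)/(P + g)) (t(g, P) = √((5 + (g + P))/(g + P) - 29) = √((5 + (P + g))/(P + g) - 29) = √((5 + P + g)/(P + g) - 29) = √(-29 + (5 + P + g)/(P + g)))
(-2417 - 754)/(3732 + t(50, H(-8))) = (-2417 - 754)/(3732 + √((5 - 28*(-12) - 28*50)/(-12 + 50))) = -3171/(3732 + √((5 + 336 - 1400)/38)) = -3171/(3732 + √((1/38)*(-1059))) = -3171/(3732 + √(-1059/38)) = -3171/(3732 + I*√40242/38)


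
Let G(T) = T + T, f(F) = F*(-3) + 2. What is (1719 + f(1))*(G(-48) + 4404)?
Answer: 7401144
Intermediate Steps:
f(F) = 2 - 3*F (f(F) = -3*F + 2 = 2 - 3*F)
G(T) = 2*T
(1719 + f(1))*(G(-48) + 4404) = (1719 + (2 - 3*1))*(2*(-48) + 4404) = (1719 + (2 - 3))*(-96 + 4404) = (1719 - 1)*4308 = 1718*4308 = 7401144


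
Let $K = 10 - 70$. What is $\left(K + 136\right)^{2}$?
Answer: $5776$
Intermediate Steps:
$K = -60$
$\left(K + 136\right)^{2} = \left(-60 + 136\right)^{2} = 76^{2} = 5776$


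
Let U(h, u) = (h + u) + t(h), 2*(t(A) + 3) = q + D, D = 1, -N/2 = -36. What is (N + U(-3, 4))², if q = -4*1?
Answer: 18769/4 ≈ 4692.3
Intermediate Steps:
N = 72 (N = -2*(-36) = 72)
q = -4
t(A) = -9/2 (t(A) = -3 + (-4 + 1)/2 = -3 + (½)*(-3) = -3 - 3/2 = -9/2)
U(h, u) = -9/2 + h + u (U(h, u) = (h + u) - 9/2 = -9/2 + h + u)
(N + U(-3, 4))² = (72 + (-9/2 - 3 + 4))² = (72 - 7/2)² = (137/2)² = 18769/4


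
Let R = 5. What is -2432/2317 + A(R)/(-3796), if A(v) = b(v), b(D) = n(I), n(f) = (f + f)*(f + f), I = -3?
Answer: -2328821/2198833 ≈ -1.0591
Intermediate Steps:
n(f) = 4*f² (n(f) = (2*f)*(2*f) = 4*f²)
b(D) = 36 (b(D) = 4*(-3)² = 4*9 = 36)
A(v) = 36
-2432/2317 + A(R)/(-3796) = -2432/2317 + 36/(-3796) = -2432*1/2317 + 36*(-1/3796) = -2432/2317 - 9/949 = -2328821/2198833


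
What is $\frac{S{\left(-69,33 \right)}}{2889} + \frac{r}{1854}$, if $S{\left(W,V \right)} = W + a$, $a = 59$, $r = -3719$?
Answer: $- \frac{1195859}{595134} \approx -2.0094$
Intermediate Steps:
$S{\left(W,V \right)} = 59 + W$ ($S{\left(W,V \right)} = W + 59 = 59 + W$)
$\frac{S{\left(-69,33 \right)}}{2889} + \frac{r}{1854} = \frac{59 - 69}{2889} - \frac{3719}{1854} = \left(-10\right) \frac{1}{2889} - \frac{3719}{1854} = - \frac{10}{2889} - \frac{3719}{1854} = - \frac{1195859}{595134}$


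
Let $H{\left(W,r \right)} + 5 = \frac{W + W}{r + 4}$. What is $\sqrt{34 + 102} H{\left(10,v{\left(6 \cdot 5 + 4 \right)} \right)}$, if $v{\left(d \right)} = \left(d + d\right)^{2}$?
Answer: $- \frac{11560 \sqrt{34}}{1157} \approx -58.259$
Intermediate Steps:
$v{\left(d \right)} = 4 d^{2}$ ($v{\left(d \right)} = \left(2 d\right)^{2} = 4 d^{2}$)
$H{\left(W,r \right)} = -5 + \frac{2 W}{4 + r}$ ($H{\left(W,r \right)} = -5 + \frac{W + W}{r + 4} = -5 + \frac{2 W}{4 + r}$)
$\sqrt{34 + 102} H{\left(10,v{\left(6 \cdot 5 + 4 \right)} \right)} = \sqrt{34 + 102} \frac{-20 - 5 \cdot 4 \left(6 \cdot 5 + 4\right)^{2} + 2 \cdot 10}{4 + 4 \left(6 \cdot 5 + 4\right)^{2}} = \sqrt{136} \frac{-20 - 5 \cdot 4 \left(30 + 4\right)^{2} + 20}{4 + 4 \left(30 + 4\right)^{2}} = 2 \sqrt{34} \frac{-20 - 5 \cdot 4 \cdot 34^{2} + 20}{4 + 4 \cdot 34^{2}} = 2 \sqrt{34} \frac{-20 - 5 \cdot 4 \cdot 1156 + 20}{4 + 4 \cdot 1156} = 2 \sqrt{34} \frac{-20 - 23120 + 20}{4 + 4624} = 2 \sqrt{34} \frac{-20 - 23120 + 20}{4628} = 2 \sqrt{34} \cdot \frac{1}{4628} \left(-23120\right) = 2 \sqrt{34} \left(- \frac{5780}{1157}\right) = - \frac{11560 \sqrt{34}}{1157}$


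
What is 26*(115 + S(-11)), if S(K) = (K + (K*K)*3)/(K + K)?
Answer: 2574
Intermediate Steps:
S(K) = (K + 3*K²)/(2*K) (S(K) = (K + K²*3)/((2*K)) = (K + 3*K²)*(1/(2*K)) = (K + 3*K²)/(2*K))
26*(115 + S(-11)) = 26*(115 + (½ + (3/2)*(-11))) = 26*(115 + (½ - 33/2)) = 26*(115 - 16) = 26*99 = 2574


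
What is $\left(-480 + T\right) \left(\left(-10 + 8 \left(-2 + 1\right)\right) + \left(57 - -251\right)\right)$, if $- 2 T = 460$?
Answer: $-205900$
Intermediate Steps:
$T = -230$ ($T = \left(- \frac{1}{2}\right) 460 = -230$)
$\left(-480 + T\right) \left(\left(-10 + 8 \left(-2 + 1\right)\right) + \left(57 - -251\right)\right) = \left(-480 - 230\right) \left(\left(-10 + 8 \left(-2 + 1\right)\right) + \left(57 - -251\right)\right) = - 710 \left(\left(-10 + 8 \left(-1\right)\right) + \left(57 + 251\right)\right) = - 710 \left(\left(-10 - 8\right) + 308\right) = - 710 \left(-18 + 308\right) = \left(-710\right) 290 = -205900$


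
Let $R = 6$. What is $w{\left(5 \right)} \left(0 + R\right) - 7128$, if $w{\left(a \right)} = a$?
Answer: $-7098$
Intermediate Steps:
$w{\left(5 \right)} \left(0 + R\right) - 7128 = 5 \left(0 + 6\right) - 7128 = 5 \cdot 6 - 7128 = 30 - 7128 = -7098$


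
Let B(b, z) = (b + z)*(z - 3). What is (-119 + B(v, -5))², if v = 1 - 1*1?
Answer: 6241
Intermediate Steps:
v = 0 (v = 1 - 1 = 0)
B(b, z) = (-3 + z)*(b + z) (B(b, z) = (b + z)*(-3 + z) = (-3 + z)*(b + z))
(-119 + B(v, -5))² = (-119 + ((-5)² - 3*0 - 3*(-5) + 0*(-5)))² = (-119 + (25 + 0 + 15 + 0))² = (-119 + 40)² = (-79)² = 6241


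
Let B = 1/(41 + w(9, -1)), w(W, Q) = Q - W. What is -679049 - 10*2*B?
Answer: -21050539/31 ≈ -6.7905e+5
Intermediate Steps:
B = 1/31 (B = 1/(41 + (-1 - 1*9)) = 1/(41 + (-1 - 9)) = 1/(41 - 10) = 1/31 ≈ 0.032258)
-679049 - 10*2*B = -679049 - 10*2/31 = -679049 - 20/31 = -21050539/31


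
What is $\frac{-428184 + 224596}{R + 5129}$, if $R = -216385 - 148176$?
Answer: $\frac{50897}{89858} \approx 0.56642$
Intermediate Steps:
$R = -364561$ ($R = -216385 - 148176 = -364561$)
$\frac{-428184 + 224596}{R + 5129} = \frac{-428184 + 224596}{-364561 + 5129} = - \frac{203588}{-359432} = \left(-203588\right) \left(- \frac{1}{359432}\right) = \frac{50897}{89858}$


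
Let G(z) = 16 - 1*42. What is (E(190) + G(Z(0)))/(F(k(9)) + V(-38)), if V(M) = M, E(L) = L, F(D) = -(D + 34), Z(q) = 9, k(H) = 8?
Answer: -41/20 ≈ -2.0500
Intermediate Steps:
F(D) = -34 - D (F(D) = -(34 + D) = -34 - D)
G(z) = -26 (G(z) = 16 - 42 = -26)
(E(190) + G(Z(0)))/(F(k(9)) + V(-38)) = (190 - 26)/((-34 - 1*8) - 38) = 164/((-34 - 8) - 38) = 164/(-42 - 38) = 164/(-80) = 164*(-1/80) = -41/20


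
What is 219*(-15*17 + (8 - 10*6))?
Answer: -67233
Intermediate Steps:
219*(-15*17 + (8 - 10*6)) = 219*(-255 + (8 - 60)) = 219*(-255 - 52) = 219*(-307) = -67233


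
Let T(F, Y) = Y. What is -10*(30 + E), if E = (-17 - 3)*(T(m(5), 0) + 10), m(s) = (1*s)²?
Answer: 1700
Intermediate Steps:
m(s) = s²
E = -200 (E = (-17 - 3)*(0 + 10) = -20*10 = -200)
-10*(30 + E) = -10*(30 - 200) = -10*(-170) = 1700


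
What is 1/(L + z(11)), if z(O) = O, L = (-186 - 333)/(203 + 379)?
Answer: 194/1961 ≈ 0.098929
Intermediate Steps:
L = -173/194 (L = -519/582 = -519*1/582 = -173/194 ≈ -0.89175)
1/(L + z(11)) = 1/(-173/194 + 11) = 1/(1961/194) = 194/1961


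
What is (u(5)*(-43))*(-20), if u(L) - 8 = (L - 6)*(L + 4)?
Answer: -860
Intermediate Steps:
u(L) = 8 + (-6 + L)*(4 + L) (u(L) = 8 + (L - 6)*(L + 4) = 8 + (-6 + L)*(4 + L))
(u(5)*(-43))*(-20) = ((-16 + 5² - 2*5)*(-43))*(-20) = ((-16 + 25 - 10)*(-43))*(-20) = -1*(-43)*(-20) = 43*(-20) = -860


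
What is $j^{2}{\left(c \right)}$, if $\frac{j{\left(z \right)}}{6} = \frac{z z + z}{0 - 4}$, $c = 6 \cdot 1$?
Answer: $3969$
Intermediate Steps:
$c = 6$
$j{\left(z \right)} = - \frac{3 z}{2} - \frac{3 z^{2}}{2}$ ($j{\left(z \right)} = 6 \frac{z z + z}{0 - 4} = 6 \frac{z^{2} + z}{-4} = 6 \left(z + z^{2}\right) \left(- \frac{1}{4}\right) = 6 \left(- \frac{z}{4} - \frac{z^{2}}{4}\right) = - \frac{3 z}{2} - \frac{3 z^{2}}{2}$)
$j^{2}{\left(c \right)} = \left(\left(- \frac{3}{2}\right) 6 \left(1 + 6\right)\right)^{2} = \left(\left(- \frac{3}{2}\right) 6 \cdot 7\right)^{2} = \left(-63\right)^{2} = 3969$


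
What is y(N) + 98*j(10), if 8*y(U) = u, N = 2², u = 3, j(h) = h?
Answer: 7843/8 ≈ 980.38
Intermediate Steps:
N = 4
y(U) = 3/8 (y(U) = (⅛)*3 = 3/8)
y(N) + 98*j(10) = 3/8 + 98*10 = 3/8 + 980 = 7843/8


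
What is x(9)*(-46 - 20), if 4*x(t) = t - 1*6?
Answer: -99/2 ≈ -49.500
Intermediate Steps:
x(t) = -3/2 + t/4 (x(t) = (t - 1*6)/4 = (t - 6)/4 = (-6 + t)/4 = -3/2 + t/4)
x(9)*(-46 - 20) = (-3/2 + (¼)*9)*(-46 - 20) = (-3/2 + 9/4)*(-66) = (¾)*(-66) = -99/2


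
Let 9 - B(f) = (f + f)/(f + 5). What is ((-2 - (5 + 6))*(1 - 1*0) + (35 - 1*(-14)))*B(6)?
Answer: 3132/11 ≈ 284.73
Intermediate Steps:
B(f) = 9 - 2*f/(5 + f) (B(f) = 9 - (f + f)/(f + 5) = 9 - 2*f/(5 + f))
((-2 - (5 + 6))*(1 - 1*0) + (35 - 1*(-14)))*B(6) = ((-2 - (5 + 6))*(1 - 1*0) + (35 - 1*(-14)))*((45 + 7*6)/(5 + 6)) = ((-2 - 1*11)*(1 + 0) + (35 + 14))*((45 + 42)/11) = ((-2 - 11)*1 + 49)*((1/11)*87) = (-13*1 + 49)*(87/11) = (-13 + 49)*(87/11) = 36*(87/11) = 3132/11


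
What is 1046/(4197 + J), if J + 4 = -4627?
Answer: -523/217 ≈ -2.4101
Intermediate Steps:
J = -4631 (J = -4 - 4627 = -4631)
1046/(4197 + J) = 1046/(4197 - 4631) = 1046/(-434) = 1046*(-1/434) = -523/217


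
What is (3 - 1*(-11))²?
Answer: 196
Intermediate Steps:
(3 - 1*(-11))² = (3 + 11)² = 14² = 196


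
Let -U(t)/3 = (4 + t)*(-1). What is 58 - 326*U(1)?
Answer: -4832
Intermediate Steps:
U(t) = 12 + 3*t (U(t) = -3*(4 + t)*(-1) = -3*(-4 - t) = 12 + 3*t)
58 - 326*U(1) = 58 - 326*(12 + 3*1) = 58 - 326*(12 + 3) = 58 - 326*15 = 58 - 4890 = -4832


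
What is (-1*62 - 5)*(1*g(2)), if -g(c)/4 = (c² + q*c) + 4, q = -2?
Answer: 1072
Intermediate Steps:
g(c) = -16 - 4*c² + 8*c (g(c) = -4*((c² - 2*c) + 4) = -4*(4 + c² - 2*c) = -16 - 4*c² + 8*c)
(-1*62 - 5)*(1*g(2)) = (-1*62 - 5)*(1*(-16 - 4*2² + 8*2)) = (-62 - 5)*(1*(-16 - 4*4 + 16)) = -67*(-16 - 16 + 16) = -67*(-16) = 1072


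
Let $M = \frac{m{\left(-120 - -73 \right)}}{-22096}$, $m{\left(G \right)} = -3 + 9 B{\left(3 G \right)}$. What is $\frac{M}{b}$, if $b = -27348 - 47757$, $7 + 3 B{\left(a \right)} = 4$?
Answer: $- \frac{1}{138293340} \approx -7.231 \cdot 10^{-9}$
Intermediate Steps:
$B{\left(a \right)} = -1$ ($B{\left(a \right)} = - \frac{7}{3} + \frac{1}{3} \cdot 4 = - \frac{7}{3} + \frac{4}{3} = -1$)
$b = -75105$
$m{\left(G \right)} = -12$ ($m{\left(G \right)} = -3 + 9 \left(-1\right) = -3 - 9 = -12$)
$M = \frac{3}{5524}$ ($M = - \frac{12}{-22096} = \left(-12\right) \left(- \frac{1}{22096}\right) = \frac{3}{5524} \approx 0.00054308$)
$\frac{M}{b} = \frac{3}{5524 \left(-75105\right)} = \frac{3}{5524} \left(- \frac{1}{75105}\right) = - \frac{1}{138293340}$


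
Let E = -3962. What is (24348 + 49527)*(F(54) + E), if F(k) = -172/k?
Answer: -2636352500/9 ≈ -2.9293e+8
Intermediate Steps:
(24348 + 49527)*(F(54) + E) = (24348 + 49527)*(-172/54 - 3962) = 73875*(-172*1/54 - 3962) = 73875*(-86/27 - 3962) = 73875*(-107060/27) = -2636352500/9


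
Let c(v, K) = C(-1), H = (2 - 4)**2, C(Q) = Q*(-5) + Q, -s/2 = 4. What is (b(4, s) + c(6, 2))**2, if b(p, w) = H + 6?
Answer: 196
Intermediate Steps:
s = -8 (s = -2*4 = -8)
C(Q) = -4*Q (C(Q) = -5*Q + Q = -4*Q)
H = 4 (H = (-2)**2 = 4)
c(v, K) = 4 (c(v, K) = -4*(-1) = 4)
b(p, w) = 10 (b(p, w) = 4 + 6 = 10)
(b(4, s) + c(6, 2))**2 = (10 + 4)**2 = 14**2 = 196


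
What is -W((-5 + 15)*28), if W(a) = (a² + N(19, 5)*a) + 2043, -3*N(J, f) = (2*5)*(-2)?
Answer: -246929/3 ≈ -82310.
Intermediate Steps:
N(J, f) = 20/3 (N(J, f) = -2*5*(-2)/3 = -10*(-2)/3 = -⅓*(-20) = 20/3)
W(a) = 2043 + a² + 20*a/3 (W(a) = (a² + 20*a/3) + 2043 = 2043 + a² + 20*a/3)
-W((-5 + 15)*28) = -(2043 + ((-5 + 15)*28)² + 20*((-5 + 15)*28)/3) = -(2043 + (10*28)² + 20*(10*28)/3) = -(2043 + 280² + (20/3)*280) = -(2043 + 78400 + 5600/3) = -1*246929/3 = -246929/3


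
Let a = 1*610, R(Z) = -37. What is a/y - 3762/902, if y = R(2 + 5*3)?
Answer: -31337/1517 ≈ -20.657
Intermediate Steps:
y = -37
a = 610
a/y - 3762/902 = 610/(-37) - 3762/902 = 610*(-1/37) - 3762*1/902 = -610/37 - 171/41 = -31337/1517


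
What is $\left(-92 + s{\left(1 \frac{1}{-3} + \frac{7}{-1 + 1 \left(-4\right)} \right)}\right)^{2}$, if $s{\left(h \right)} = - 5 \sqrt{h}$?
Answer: $\frac{\left(276 + i \sqrt{390}\right)^{2}}{9} \approx 8420.7 + 1211.2 i$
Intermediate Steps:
$s{\left(h \right)} = - 5 \sqrt{h}$
$\left(-92 + s{\left(1 \frac{1}{-3} + \frac{7}{-1 + 1 \left(-4\right)} \right)}\right)^{2} = \left(-92 - 5 \sqrt{1 \frac{1}{-3} + \frac{7}{-1 + 1 \left(-4\right)}}\right)^{2} = \left(-92 - 5 \sqrt{1 \left(- \frac{1}{3}\right) + \frac{7}{-1 - 4}}\right)^{2} = \left(-92 - 5 \sqrt{- \frac{1}{3} + \frac{7}{-5}}\right)^{2} = \left(-92 - 5 \sqrt{- \frac{1}{3} + 7 \left(- \frac{1}{5}\right)}\right)^{2} = \left(-92 - 5 \sqrt{- \frac{1}{3} - \frac{7}{5}}\right)^{2} = \left(-92 - 5 \sqrt{- \frac{26}{15}}\right)^{2} = \left(-92 - 5 \frac{i \sqrt{390}}{15}\right)^{2} = \left(-92 - \frac{i \sqrt{390}}{3}\right)^{2}$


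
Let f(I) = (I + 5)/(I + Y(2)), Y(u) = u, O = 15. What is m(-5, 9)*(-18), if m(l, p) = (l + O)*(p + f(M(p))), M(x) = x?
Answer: -20340/11 ≈ -1849.1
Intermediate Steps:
f(I) = (5 + I)/(2 + I) (f(I) = (I + 5)/(I + 2) = (5 + I)/(2 + I))
m(l, p) = (15 + l)*(p + (5 + p)/(2 + p)) (m(l, p) = (l + 15)*(p + (5 + p)/(2 + p)) = (15 + l)*(p + (5 + p)/(2 + p)))
m(-5, 9)*(-18) = ((75 + 15*9 - 5*(5 + 9) + 9*(2 + 9)*(15 - 5))/(2 + 9))*(-18) = ((75 + 135 - 5*14 + 9*11*10)/11)*(-18) = ((75 + 135 - 70 + 990)/11)*(-18) = ((1/11)*1130)*(-18) = (1130/11)*(-18) = -20340/11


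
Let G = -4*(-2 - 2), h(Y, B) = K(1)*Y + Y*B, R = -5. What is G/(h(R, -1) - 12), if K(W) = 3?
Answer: -8/11 ≈ -0.72727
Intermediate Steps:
h(Y, B) = 3*Y + B*Y (h(Y, B) = 3*Y + Y*B = 3*Y + B*Y)
G = 16 (G = -4*(-4) = 16)
G/(h(R, -1) - 12) = 16/(-5*(3 - 1) - 12) = 16/(-5*2 - 12) = 16/(-10 - 12) = 16/(-22) = -1/22*16 = -8/11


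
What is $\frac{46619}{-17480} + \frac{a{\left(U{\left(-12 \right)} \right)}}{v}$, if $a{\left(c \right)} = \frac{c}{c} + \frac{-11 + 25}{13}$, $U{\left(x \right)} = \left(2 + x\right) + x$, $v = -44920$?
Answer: $- \frac{34030129}{12759526} \approx -2.667$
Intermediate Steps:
$U{\left(x \right)} = 2 + 2 x$
$a{\left(c \right)} = \frac{27}{13}$ ($a{\left(c \right)} = 1 + 14 \cdot \frac{1}{13} = 1 + \frac{14}{13} = \frac{27}{13}$)
$\frac{46619}{-17480} + \frac{a{\left(U{\left(-12 \right)} \right)}}{v} = \frac{46619}{-17480} + \frac{27}{13 \left(-44920\right)} = 46619 \left(- \frac{1}{17480}\right) + \frac{27}{13} \left(- \frac{1}{44920}\right) = - \frac{46619}{17480} - \frac{27}{583960} = - \frac{34030129}{12759526}$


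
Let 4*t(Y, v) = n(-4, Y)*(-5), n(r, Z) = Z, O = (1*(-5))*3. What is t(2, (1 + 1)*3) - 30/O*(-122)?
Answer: -493/2 ≈ -246.50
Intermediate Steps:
O = -15 (O = -5*3 = -15)
t(Y, v) = -5*Y/4 (t(Y, v) = (Y*(-5))/4 = (-5*Y)/4 = -5*Y/4)
t(2, (1 + 1)*3) - 30/O*(-122) = -5/4*2 - 30/(-15)*(-122) = -5/2 - 30*(-1/15)*(-122) = -5/2 + 2*(-122) = -5/2 - 244 = -493/2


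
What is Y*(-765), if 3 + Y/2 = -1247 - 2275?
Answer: 5393250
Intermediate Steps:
Y = -7050 (Y = -6 + 2*(-1247 - 2275) = -6 + 2*(-3522) = -6 - 7044 = -7050)
Y*(-765) = -7050*(-765) = 5393250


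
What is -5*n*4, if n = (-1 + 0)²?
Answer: -20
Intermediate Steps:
n = 1 (n = (-1)² = 1)
-5*n*4 = -5*1*4 = -5*4 = -20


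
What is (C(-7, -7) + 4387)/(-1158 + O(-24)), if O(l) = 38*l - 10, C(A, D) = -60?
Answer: -4327/2080 ≈ -2.0803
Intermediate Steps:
O(l) = -10 + 38*l
(C(-7, -7) + 4387)/(-1158 + O(-24)) = (-60 + 4387)/(-1158 + (-10 + 38*(-24))) = 4327/(-1158 + (-10 - 912)) = 4327/(-1158 - 922) = 4327/(-2080) = 4327*(-1/2080) = -4327/2080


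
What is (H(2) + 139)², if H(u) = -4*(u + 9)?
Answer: 9025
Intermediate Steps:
H(u) = -36 - 4*u (H(u) = -4*(9 + u) = -36 - 4*u)
(H(2) + 139)² = ((-36 - 4*2) + 139)² = ((-36 - 8) + 139)² = (-44 + 139)² = 95² = 9025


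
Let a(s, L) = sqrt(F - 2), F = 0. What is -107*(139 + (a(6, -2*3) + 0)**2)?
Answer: -14659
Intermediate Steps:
a(s, L) = I*sqrt(2) (a(s, L) = sqrt(0 - 2) = sqrt(-2) = I*sqrt(2))
-107*(139 + (a(6, -2*3) + 0)**2) = -107*(139 + (I*sqrt(2) + 0)**2) = -107*(139 + (I*sqrt(2))**2) = -107*(139 - 2) = -107*137 = -14659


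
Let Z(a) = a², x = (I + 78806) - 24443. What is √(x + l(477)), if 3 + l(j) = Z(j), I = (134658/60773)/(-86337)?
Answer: 7*√1955294995161670234799/582995389 ≈ 530.93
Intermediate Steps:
I = -14962/582995389 (I = (134658*(1/60773))*(-1/86337) = (134658/60773)*(-1/86337) = -14962/582995389 ≈ -2.5664e-5)
x = 31693378317245/582995389 (x = (-14962/582995389 + 78806) - 24443 = 45943534610572/582995389 - 24443 = 31693378317245/582995389 ≈ 54363.)
l(j) = -3 + j²
√(x + l(477)) = √(31693378317245/582995389 + (-3 + 477²)) = √(31693378317245/582995389 + (-3 + 227529)) = √(31693378317245/582995389 + 227526) = √(164339987194859/582995389) = 7*√1955294995161670234799/582995389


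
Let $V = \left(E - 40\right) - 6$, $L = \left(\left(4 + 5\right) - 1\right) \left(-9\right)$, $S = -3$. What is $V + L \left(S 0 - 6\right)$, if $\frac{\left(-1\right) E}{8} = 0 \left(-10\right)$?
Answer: $386$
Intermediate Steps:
$L = -72$ ($L = \left(9 - 1\right) \left(-9\right) = 8 \left(-9\right) = -72$)
$E = 0$ ($E = - 8 \cdot 0 \left(-10\right) = \left(-8\right) 0 = 0$)
$V = -46$ ($V = \left(0 - 40\right) - 6 = -40 - 6 = -46$)
$V + L \left(S 0 - 6\right) = -46 - 72 \left(\left(-3\right) 0 - 6\right) = -46 - 72 \left(0 - 6\right) = -46 - -432 = -46 + 432 = 386$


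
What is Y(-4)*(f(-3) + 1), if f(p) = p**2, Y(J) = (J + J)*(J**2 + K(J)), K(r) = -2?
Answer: -1120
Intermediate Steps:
Y(J) = 2*J*(-2 + J**2) (Y(J) = (J + J)*(J**2 - 2) = (2*J)*(-2 + J**2) = 2*J*(-2 + J**2))
Y(-4)*(f(-3) + 1) = (2*(-4)*(-2 + (-4)**2))*((-3)**2 + 1) = (2*(-4)*(-2 + 16))*(9 + 1) = (2*(-4)*14)*10 = -112*10 = -1120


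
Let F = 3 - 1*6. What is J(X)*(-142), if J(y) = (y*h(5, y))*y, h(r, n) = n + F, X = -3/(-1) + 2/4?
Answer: -3479/4 ≈ -869.75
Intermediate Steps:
F = -3 (F = 3 - 6 = -3)
X = 7/2 (X = -3*(-1) + 2*(1/4) = 3 + 1/2 = 7/2 ≈ 3.5000)
h(r, n) = -3 + n (h(r, n) = n - 3 = -3 + n)
J(y) = y**2*(-3 + y) (J(y) = (y*(-3 + y))*y = y**2*(-3 + y))
J(X)*(-142) = ((7/2)**2*(-3 + 7/2))*(-142) = ((49/4)*(1/2))*(-142) = (49/8)*(-142) = -3479/4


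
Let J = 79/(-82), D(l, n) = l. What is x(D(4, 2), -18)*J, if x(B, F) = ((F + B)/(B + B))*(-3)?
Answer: -1659/328 ≈ -5.0579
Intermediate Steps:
x(B, F) = -3*(B + F)/(2*B) (x(B, F) = ((B + F)/((2*B)))*(-3) = ((B + F)*(1/(2*B)))*(-3) = ((B + F)/(2*B))*(-3) = -3*(B + F)/(2*B))
J = -79/82 (J = 79*(-1/82) = -79/82 ≈ -0.96341)
x(D(4, 2), -18)*J = ((3/2)*(-1*4 - 1*(-18))/4)*(-79/82) = ((3/2)*(¼)*(-4 + 18))*(-79/82) = ((3/2)*(¼)*14)*(-79/82) = (21/4)*(-79/82) = -1659/328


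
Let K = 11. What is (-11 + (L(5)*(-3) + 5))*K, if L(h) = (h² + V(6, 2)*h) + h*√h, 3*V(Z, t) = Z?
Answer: -1221 - 165*√5 ≈ -1590.0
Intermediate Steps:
V(Z, t) = Z/3
L(h) = h² + h^(3/2) + 2*h (L(h) = (h² + ((⅓)*6)*h) + h*√h = (h² + 2*h) + h^(3/2) = h² + h^(3/2) + 2*h)
(-11 + (L(5)*(-3) + 5))*K = (-11 + ((5² + 5^(3/2) + 2*5)*(-3) + 5))*11 = (-11 + ((25 + 5*√5 + 10)*(-3) + 5))*11 = (-11 + ((35 + 5*√5)*(-3) + 5))*11 = (-11 + ((-105 - 15*√5) + 5))*11 = (-11 + (-100 - 15*√5))*11 = (-111 - 15*√5)*11 = -1221 - 165*√5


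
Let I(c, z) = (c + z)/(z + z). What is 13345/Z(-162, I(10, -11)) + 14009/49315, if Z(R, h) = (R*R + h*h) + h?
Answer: 496468583771/626404998485 ≈ 0.79257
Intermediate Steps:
I(c, z) = (c + z)/(2*z) (I(c, z) = (c + z)/((2*z)) = (c + z)*(1/(2*z)) = (c + z)/(2*z))
Z(R, h) = h + R² + h² (Z(R, h) = (R² + h²) + h = h + R² + h²)
13345/Z(-162, I(10, -11)) + 14009/49315 = 13345/((½)*(10 - 11)/(-11) + (-162)² + ((½)*(10 - 11)/(-11))²) + 14009/49315 = 13345/((½)*(-1/11)*(-1) + 26244 + ((½)*(-1/11)*(-1))²) + 14009*(1/49315) = 13345/(1/22 + 26244 + (1/22)²) + 14009/49315 = 13345/(1/22 + 26244 + 1/484) + 14009/49315 = 13345/(12702119/484) + 14009/49315 = 13345*(484/12702119) + 14009/49315 = 6458980/12702119 + 14009/49315 = 496468583771/626404998485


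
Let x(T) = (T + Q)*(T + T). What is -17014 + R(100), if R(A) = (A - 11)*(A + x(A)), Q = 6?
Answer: 1878686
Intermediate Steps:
x(T) = 2*T*(6 + T) (x(T) = (T + 6)*(T + T) = (6 + T)*(2*T) = 2*T*(6 + T))
R(A) = (-11 + A)*(A + 2*A*(6 + A)) (R(A) = (A - 11)*(A + 2*A*(6 + A)) = (-11 + A)*(A + 2*A*(6 + A)))
-17014 + R(100) = -17014 + 100*(-143 - 9*100 + 2*100**2) = -17014 + 100*(-143 - 900 + 2*10000) = -17014 + 100*(-143 - 900 + 20000) = -17014 + 100*18957 = -17014 + 1895700 = 1878686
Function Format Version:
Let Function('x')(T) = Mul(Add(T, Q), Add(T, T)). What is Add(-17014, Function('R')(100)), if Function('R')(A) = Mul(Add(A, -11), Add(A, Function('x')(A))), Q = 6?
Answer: 1878686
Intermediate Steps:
Function('x')(T) = Mul(2, T, Add(6, T)) (Function('x')(T) = Mul(Add(T, 6), Add(T, T)) = Mul(Add(6, T), Mul(2, T)) = Mul(2, T, Add(6, T)))
Function('R')(A) = Mul(Add(-11, A), Add(A, Mul(2, A, Add(6, A)))) (Function('R')(A) = Mul(Add(A, -11), Add(A, Mul(2, A, Add(6, A)))) = Mul(Add(-11, A), Add(A, Mul(2, A, Add(6, A)))))
Add(-17014, Function('R')(100)) = Add(-17014, Mul(100, Add(-143, Mul(-9, 100), Mul(2, Pow(100, 2))))) = Add(-17014, Mul(100, Add(-143, -900, Mul(2, 10000)))) = Add(-17014, Mul(100, Add(-143, -900, 20000))) = Add(-17014, Mul(100, 18957)) = Add(-17014, 1895700) = 1878686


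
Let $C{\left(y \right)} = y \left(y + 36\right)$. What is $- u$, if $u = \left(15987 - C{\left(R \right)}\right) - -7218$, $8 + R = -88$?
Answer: $-17445$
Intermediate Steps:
$R = -96$ ($R = -8 - 88 = -96$)
$C{\left(y \right)} = y \left(36 + y\right)$
$u = 17445$ ($u = \left(15987 - - 96 \left(36 - 96\right)\right) - -7218 = \left(15987 - \left(-96\right) \left(-60\right)\right) + 7218 = \left(15987 - 5760\right) + 7218 = 10227 + 7218 = 17445$)
$- u = \left(-1\right) 17445 = -17445$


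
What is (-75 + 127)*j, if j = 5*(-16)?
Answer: -4160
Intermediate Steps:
j = -80
(-75 + 127)*j = (-75 + 127)*(-80) = 52*(-80) = -4160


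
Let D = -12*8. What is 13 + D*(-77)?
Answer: 7405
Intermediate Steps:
D = -96
13 + D*(-77) = 13 - 96*(-77) = 13 + 7392 = 7405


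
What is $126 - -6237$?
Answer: $6363$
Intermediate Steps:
$126 - -6237 = 126 + 6237 = 6363$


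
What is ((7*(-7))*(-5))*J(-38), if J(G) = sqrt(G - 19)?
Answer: 245*I*sqrt(57) ≈ 1849.7*I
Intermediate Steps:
J(G) = sqrt(-19 + G)
((7*(-7))*(-5))*J(-38) = ((7*(-7))*(-5))*sqrt(-19 - 38) = (-49*(-5))*sqrt(-57) = 245*(I*sqrt(57)) = 245*I*sqrt(57)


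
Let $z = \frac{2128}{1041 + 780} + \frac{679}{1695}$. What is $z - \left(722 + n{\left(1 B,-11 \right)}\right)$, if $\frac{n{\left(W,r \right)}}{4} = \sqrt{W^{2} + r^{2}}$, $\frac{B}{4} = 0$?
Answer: $- \frac{786496117}{1028865} \approx -764.43$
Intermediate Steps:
$B = 0$ ($B = 4 \cdot 0 = 0$)
$n{\left(W,r \right)} = 4 \sqrt{W^{2} + r^{2}}$
$z = \frac{1614473}{1028865}$ ($z = \frac{2128}{1821} + 679 \cdot \frac{1}{1695} = 2128 \cdot \frac{1}{1821} + \frac{679}{1695} = \frac{2128}{1821} + \frac{679}{1695} = \frac{1614473}{1028865} \approx 1.5692$)
$z - \left(722 + n{\left(1 B,-11 \right)}\right) = \frac{1614473}{1028865} - \left(722 + 4 \sqrt{\left(1 \cdot 0\right)^{2} + \left(-11\right)^{2}}\right) = \frac{1614473}{1028865} - \left(722 + 4 \sqrt{0^{2} + 121}\right) = \frac{1614473}{1028865} - \left(722 + 4 \sqrt{0 + 121}\right) = \frac{1614473}{1028865} - \left(722 + 4 \sqrt{121}\right) = \frac{1614473}{1028865} - \left(722 + 4 \cdot 11\right) = \frac{1614473}{1028865} - \left(722 + 44\right) = \frac{1614473}{1028865} - 766 = - \frac{786496117}{1028865}$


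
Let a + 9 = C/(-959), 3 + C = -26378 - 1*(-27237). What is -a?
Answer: 9487/959 ≈ 9.8926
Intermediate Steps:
C = 856 (C = -3 + (-26378 - 1*(-27237)) = -3 + (-26378 + 27237) = -3 + 859 = 856)
a = -9487/959 (a = -9 + 856/(-959) = -9 + 856*(-1/959) = -9 - 856/959 = -9487/959 ≈ -9.8926)
-a = -1*(-9487/959) = 9487/959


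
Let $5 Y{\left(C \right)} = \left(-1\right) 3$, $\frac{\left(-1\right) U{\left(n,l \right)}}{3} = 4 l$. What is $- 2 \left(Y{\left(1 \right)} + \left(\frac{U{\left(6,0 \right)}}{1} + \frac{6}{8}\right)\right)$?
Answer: $- \frac{3}{10} \approx -0.3$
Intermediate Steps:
$U{\left(n,l \right)} = - 12 l$ ($U{\left(n,l \right)} = - 3 \cdot 4 l = - 12 l$)
$Y{\left(C \right)} = - \frac{3}{5}$ ($Y{\left(C \right)} = \frac{\left(-1\right) 3}{5} = \frac{1}{5} \left(-3\right) = - \frac{3}{5}$)
$- 2 \left(Y{\left(1 \right)} + \left(\frac{U{\left(6,0 \right)}}{1} + \frac{6}{8}\right)\right) = - 2 \left(- \frac{3}{5} + \left(\frac{\left(-12\right) 0}{1} + \frac{6}{8}\right)\right) = - 2 \left(- \frac{3}{5} + \left(0 \cdot 1 + 6 \cdot \frac{1}{8}\right)\right) = - 2 \left(- \frac{3}{5} + \left(0 + \frac{3}{4}\right)\right) = - 2 \left(- \frac{3}{5} + \frac{3}{4}\right) = \left(-2\right) \frac{3}{20} = - \frac{3}{10}$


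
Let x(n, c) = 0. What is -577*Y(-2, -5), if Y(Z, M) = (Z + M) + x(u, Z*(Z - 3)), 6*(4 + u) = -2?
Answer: 4039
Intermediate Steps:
u = -13/3 (u = -4 + (⅙)*(-2) = -4 - ⅓ = -13/3 ≈ -4.3333)
Y(Z, M) = M + Z (Y(Z, M) = (Z + M) + 0 = (M + Z) + 0 = M + Z)
-577*Y(-2, -5) = -577*(-5 - 2) = -577*(-7) = 4039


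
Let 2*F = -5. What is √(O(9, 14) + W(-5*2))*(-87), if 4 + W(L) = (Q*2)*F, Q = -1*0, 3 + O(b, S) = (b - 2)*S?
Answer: -87*√91 ≈ -829.93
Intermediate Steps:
F = -5/2 (F = (½)*(-5) = -5/2 ≈ -2.5000)
O(b, S) = -3 + S*(-2 + b) (O(b, S) = -3 + (b - 2)*S = -3 + (-2 + b)*S = -3 + S*(-2 + b))
Q = 0
W(L) = -4 (W(L) = -4 + (0*2)*(-5/2) = -4 + 0*(-5/2) = -4 + 0 = -4)
√(O(9, 14) + W(-5*2))*(-87) = √((-3 - 2*14 + 14*9) - 4)*(-87) = √((-3 - 28 + 126) - 4)*(-87) = √(95 - 4)*(-87) = √91*(-87) = -87*√91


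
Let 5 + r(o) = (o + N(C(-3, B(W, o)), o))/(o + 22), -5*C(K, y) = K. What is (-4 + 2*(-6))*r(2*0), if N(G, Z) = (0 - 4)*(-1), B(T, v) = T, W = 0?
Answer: 848/11 ≈ 77.091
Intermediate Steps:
C(K, y) = -K/5
N(G, Z) = 4 (N(G, Z) = -4*(-1) = 4)
r(o) = -5 + (4 + o)/(22 + o) (r(o) = -5 + (o + 4)/(o + 22) = -5 + (4 + o)/(22 + o))
(-4 + 2*(-6))*r(2*0) = (-4 + 2*(-6))*(2*(-53 - 4*0)/(22 + 2*0)) = (-4 - 12)*(2*(-53 - 2*0)/(22 + 0)) = -32*(-53 + 0)/22 = -32*(-53)/22 = -16*(-53/11) = 848/11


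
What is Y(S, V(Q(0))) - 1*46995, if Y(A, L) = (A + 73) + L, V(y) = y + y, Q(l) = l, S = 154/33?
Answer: -140752/3 ≈ -46917.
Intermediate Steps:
S = 14/3 (S = 154*(1/33) = 14/3 ≈ 4.6667)
V(y) = 2*y
Y(A, L) = 73 + A + L (Y(A, L) = (73 + A) + L = 73 + A + L)
Y(S, V(Q(0))) - 1*46995 = (73 + 14/3 + 2*0) - 1*46995 = (73 + 14/3 + 0) - 46995 = 233/3 - 46995 = -140752/3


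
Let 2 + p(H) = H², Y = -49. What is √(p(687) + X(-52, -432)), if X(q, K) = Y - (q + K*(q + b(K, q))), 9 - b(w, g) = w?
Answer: √640018 ≈ 800.01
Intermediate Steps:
b(w, g) = 9 - w
X(q, K) = -49 - q - K*(9 + q - K) (X(q, K) = -49 - (q + K*(q + (9 - K))) = -49 - (q + K*(9 + q - K)) = -49 + (-q - K*(9 + q - K)) = -49 - q - K*(9 + q - K))
p(H) = -2 + H²
√(p(687) + X(-52, -432)) = √((-2 + 687²) + (-49 - 1*(-52) - 432*(-9 - 432) - 1*(-432)*(-52))) = √((-2 + 471969) + (-49 + 52 - 432*(-441) - 22464)) = √(471967 + (-49 + 52 + 190512 - 22464)) = √(471967 + 168051) = √640018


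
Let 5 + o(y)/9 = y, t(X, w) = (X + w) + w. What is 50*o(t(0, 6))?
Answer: 3150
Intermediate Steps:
t(X, w) = X + 2*w
o(y) = -45 + 9*y
50*o(t(0, 6)) = 50*(-45 + 9*(0 + 2*6)) = 50*(-45 + 9*(0 + 12)) = 50*(-45 + 9*12) = 50*(-45 + 108) = 50*63 = 3150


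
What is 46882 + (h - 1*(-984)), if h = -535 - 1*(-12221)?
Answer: 59552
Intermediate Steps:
h = 11686 (h = -535 + 12221 = 11686)
46882 + (h - 1*(-984)) = 46882 + (11686 - 1*(-984)) = 46882 + (11686 + 984) = 46882 + 12670 = 59552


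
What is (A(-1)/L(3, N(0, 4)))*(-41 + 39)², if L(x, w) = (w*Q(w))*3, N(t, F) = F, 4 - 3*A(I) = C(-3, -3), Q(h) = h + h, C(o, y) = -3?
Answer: 7/72 ≈ 0.097222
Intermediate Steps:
Q(h) = 2*h
A(I) = 7/3 (A(I) = 4/3 - ⅓*(-3) = 4/3 + 1 = 7/3)
L(x, w) = 6*w² (L(x, w) = (w*(2*w))*3 = (2*w²)*3 = 6*w²)
(A(-1)/L(3, N(0, 4)))*(-41 + 39)² = (7/(3*((6*4²))))*(-41 + 39)² = (7/(3*((6*16))))*(-2)² = ((7/3)/96)*4 = ((7/3)*(1/96))*4 = (7/288)*4 = 7/72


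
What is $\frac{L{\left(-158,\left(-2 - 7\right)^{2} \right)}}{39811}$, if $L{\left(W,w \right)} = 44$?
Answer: $\frac{44}{39811} \approx 0.0011052$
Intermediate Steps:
$\frac{L{\left(-158,\left(-2 - 7\right)^{2} \right)}}{39811} = \frac{44}{39811}$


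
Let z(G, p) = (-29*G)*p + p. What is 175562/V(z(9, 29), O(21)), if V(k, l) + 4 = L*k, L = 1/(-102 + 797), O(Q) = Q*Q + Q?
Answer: -12201559/1032 ≈ -11823.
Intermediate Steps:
O(Q) = Q + Q**2 (O(Q) = Q**2 + Q = Q + Q**2)
z(G, p) = p - 29*G*p (z(G, p) = -29*G*p + p = p - 29*G*p)
L = 1/695 ≈ 0.0014388
V(k, l) = -4 + k/695
175562/V(z(9, 29), O(21)) = 175562/(-4 + (29*(1 - 29*9))/695) = 175562/(-4 + (29*(1 - 261))/695) = 175562/(-4 + (29*(-260))/695) = 175562/(-4 + (1/695)*(-7540)) = 175562/(-4 - 1508/139) = 175562/(-2064/139) = 175562*(-139/2064) = -12201559/1032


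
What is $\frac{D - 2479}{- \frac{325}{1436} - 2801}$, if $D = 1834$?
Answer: $\frac{926220}{4022561} \approx 0.23026$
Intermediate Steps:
$\frac{D - 2479}{- \frac{325}{1436} - 2801} = \frac{1834 - 2479}{- \frac{325}{1436} - 2801} = - \frac{645}{\left(-325\right) \frac{1}{1436} - 2801} = - \frac{645}{- \frac{325}{1436} - 2801} = - \frac{645}{- \frac{4022561}{1436}} = \left(-645\right) \left(- \frac{1436}{4022561}\right) = \frac{926220}{4022561}$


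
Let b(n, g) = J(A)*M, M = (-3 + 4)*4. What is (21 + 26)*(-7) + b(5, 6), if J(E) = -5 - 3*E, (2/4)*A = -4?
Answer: -253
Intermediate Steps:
A = -8 (A = 2*(-4) = -8)
M = 4 (M = 1*4 = 4)
b(n, g) = 76 (b(n, g) = (-5 - 3*(-8))*4 = (-5 + 24)*4 = 19*4 = 76)
(21 + 26)*(-7) + b(5, 6) = (21 + 26)*(-7) + 76 = 47*(-7) + 76 = -329 + 76 = -253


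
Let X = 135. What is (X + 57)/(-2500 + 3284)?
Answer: 12/49 ≈ 0.24490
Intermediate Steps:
(X + 57)/(-2500 + 3284) = (135 + 57)/(-2500 + 3284) = 192/784 = 192*(1/784) = 12/49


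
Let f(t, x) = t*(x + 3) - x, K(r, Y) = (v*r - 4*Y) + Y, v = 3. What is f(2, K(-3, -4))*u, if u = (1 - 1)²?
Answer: 0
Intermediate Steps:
u = 0 (u = 0² = 0)
K(r, Y) = -3*Y + 3*r (K(r, Y) = (3*r - 4*Y) + Y = (-4*Y + 3*r) + Y = -3*Y + 3*r)
f(t, x) = -x + t*(3 + x) (f(t, x) = t*(3 + x) - x = -x + t*(3 + x))
f(2, K(-3, -4))*u = (-(-3*(-4) + 3*(-3)) + 3*2 + 2*(-3*(-4) + 3*(-3)))*0 = (-(12 - 9) + 6 + 2*(12 - 9))*0 = (-1*3 + 6 + 2*3)*0 = (-3 + 6 + 6)*0 = 9*0 = 0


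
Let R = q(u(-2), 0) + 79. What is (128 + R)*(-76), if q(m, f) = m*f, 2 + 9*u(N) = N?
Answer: -15732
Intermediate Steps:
u(N) = -2/9 + N/9
q(m, f) = f*m
R = 79 (R = 0*(-2/9 + (1/9)*(-2)) + 79 = 0*(-2/9 - 2/9) + 79 = 0*(-4/9) + 79 = 0 + 79 = 79)
(128 + R)*(-76) = (128 + 79)*(-76) = 207*(-76) = -15732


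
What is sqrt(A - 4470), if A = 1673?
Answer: I*sqrt(2797) ≈ 52.887*I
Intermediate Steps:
sqrt(A - 4470) = sqrt(1673 - 4470) = sqrt(-2797) = I*sqrt(2797)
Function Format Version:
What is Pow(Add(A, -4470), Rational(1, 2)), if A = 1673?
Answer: Mul(I, Pow(2797, Rational(1, 2))) ≈ Mul(52.887, I)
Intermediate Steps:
Pow(Add(A, -4470), Rational(1, 2)) = Pow(Add(1673, -4470), Rational(1, 2)) = Pow(-2797, Rational(1, 2)) = Mul(I, Pow(2797, Rational(1, 2)))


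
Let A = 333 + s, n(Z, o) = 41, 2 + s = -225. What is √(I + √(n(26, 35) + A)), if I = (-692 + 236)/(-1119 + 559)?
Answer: √(3990 + 34300*√3)/70 ≈ 3.5970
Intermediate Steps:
s = -227 (s = -2 - 225 = -227)
A = 106 (A = 333 - 227 = 106)
I = 57/70 (I = -456/(-560) = -456*(-1/560) = 57/70 ≈ 0.81429)
√(I + √(n(26, 35) + A)) = √(57/70 + √(41 + 106)) = √(57/70 + √147) = √(57/70 + 7*√3)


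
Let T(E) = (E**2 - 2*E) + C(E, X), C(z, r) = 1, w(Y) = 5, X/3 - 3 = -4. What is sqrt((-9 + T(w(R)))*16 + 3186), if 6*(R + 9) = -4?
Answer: sqrt(3298) ≈ 57.428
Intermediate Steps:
X = -3 (X = 9 + 3*(-4) = 9 - 12 = -3)
R = -29/3 (R = -9 + (1/6)*(-4) = -9 - 2/3 = -29/3 ≈ -9.6667)
T(E) = 1 + E**2 - 2*E (T(E) = (E**2 - 2*E) + 1 = 1 + E**2 - 2*E)
sqrt((-9 + T(w(R)))*16 + 3186) = sqrt((-9 + (1 + 5**2 - 2*5))*16 + 3186) = sqrt((-9 + (1 + 25 - 10))*16 + 3186) = sqrt((-9 + 16)*16 + 3186) = sqrt(7*16 + 3186) = sqrt(112 + 3186) = sqrt(3298)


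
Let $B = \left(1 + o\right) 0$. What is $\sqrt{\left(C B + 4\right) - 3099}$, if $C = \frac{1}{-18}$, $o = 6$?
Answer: $i \sqrt{3095} \approx 55.633 i$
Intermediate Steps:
$B = 0$ ($B = \left(1 + 6\right) 0 = 7 \cdot 0 = 0$)
$C = - \frac{1}{18} \approx -0.055556$
$\sqrt{\left(C B + 4\right) - 3099} = \sqrt{\left(\left(- \frac{1}{18}\right) 0 + 4\right) - 3099} = \sqrt{\left(0 + 4\right) - 3099} = \sqrt{4 - 3099} = \sqrt{-3095} = i \sqrt{3095}$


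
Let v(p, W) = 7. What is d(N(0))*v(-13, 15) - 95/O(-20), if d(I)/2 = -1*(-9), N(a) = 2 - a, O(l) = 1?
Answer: 31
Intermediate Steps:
d(I) = 18 (d(I) = 2*(-1*(-9)) = 2*9 = 18)
d(N(0))*v(-13, 15) - 95/O(-20) = 18*7 - 95/1 = 126 - 95*1 = 126 - 95 = 31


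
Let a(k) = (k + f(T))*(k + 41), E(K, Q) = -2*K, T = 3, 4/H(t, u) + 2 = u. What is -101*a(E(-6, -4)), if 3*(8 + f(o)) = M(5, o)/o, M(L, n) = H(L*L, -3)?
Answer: -942128/45 ≈ -20936.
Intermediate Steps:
H(t, u) = 4/(-2 + u)
M(L, n) = -⅘ (M(L, n) = 4/(-2 - 3) = 4/(-5) = 4*(-⅕) = -⅘)
f(o) = -8 - 4/(15*o) (f(o) = -8 + (-4/(5*o))/3 = -8 - 4/(15*o))
a(k) = (41 + k)*(-364/45 + k) (a(k) = (k + (-8 - 4/15/3))*(k + 41) = (k + (-8 - 4/15*⅓))*(41 + k) = (k + (-8 - 4/45))*(41 + k) = (k - 364/45)*(41 + k) = (-364/45 + k)*(41 + k) = (41 + k)*(-364/45 + k))
-101*a(E(-6, -4)) = -101*(-14924/45 + (-2*(-6))² + 1481*(-2*(-6))/45) = -101*(-14924/45 + 12² + (1481/45)*12) = -101*(-14924/45 + 144 + 5924/15) = -101*9328/45 = -942128/45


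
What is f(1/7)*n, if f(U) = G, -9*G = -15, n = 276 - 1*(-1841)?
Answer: 10585/3 ≈ 3528.3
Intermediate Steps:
n = 2117 (n = 276 + 1841 = 2117)
G = 5/3 (G = -1/9*(-15) = 5/3 ≈ 1.6667)
f(U) = 5/3
f(1/7)*n = (5/3)*2117 = 10585/3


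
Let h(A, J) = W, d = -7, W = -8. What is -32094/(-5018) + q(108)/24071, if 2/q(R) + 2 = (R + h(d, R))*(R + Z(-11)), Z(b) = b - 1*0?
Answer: 144077716894/22527013847 ≈ 6.3958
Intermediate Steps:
Z(b) = b (Z(b) = b + 0 = b)
h(A, J) = -8
q(R) = 2/(-2 + (-11 + R)*(-8 + R)) (q(R) = 2/(-2 + (R - 8)*(R - 11)) = 2/(-2 + (-8 + R)*(-11 + R)) = 2/(-2 + (-11 + R)*(-8 + R)))
-32094/(-5018) + q(108)/24071 = -32094/(-5018) + (2/(86 + 108² - 19*108))/24071 = -32094*(-1/5018) + (2/(86 + 11664 - 2052))*(1/24071) = 16047/2509 + (2/9698)*(1/24071) = 16047/2509 + (2*(1/9698))*(1/24071) = 16047/2509 + (1/4849)*(1/24071) = 16047/2509 + 1/116720279 = 144077716894/22527013847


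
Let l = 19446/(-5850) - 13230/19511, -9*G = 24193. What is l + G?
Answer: -153638030678/57069675 ≈ -2692.1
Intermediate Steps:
G = -24193/9 (G = -⅑*24193 = -24193/9 ≈ -2688.1)
l = -76134401/19023225 (l = 19446*(-1/5850) - 13230*1/19511 = -3241/975 - 13230/19511 = -76134401/19023225 ≈ -4.0022)
l + G = -76134401/19023225 - 24193/9 = -153638030678/57069675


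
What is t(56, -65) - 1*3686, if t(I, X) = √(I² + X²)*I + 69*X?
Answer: -8171 + 56*√7361 ≈ -3366.4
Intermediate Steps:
t(I, X) = 69*X + I*√(I² + X²) (t(I, X) = I*√(I² + X²) + 69*X = 69*X + I*√(I² + X²))
t(56, -65) - 1*3686 = (69*(-65) + 56*√(56² + (-65)²)) - 1*3686 = (-4485 + 56*√(3136 + 4225)) - 3686 = (-4485 + 56*√7361) - 3686 = -8171 + 56*√7361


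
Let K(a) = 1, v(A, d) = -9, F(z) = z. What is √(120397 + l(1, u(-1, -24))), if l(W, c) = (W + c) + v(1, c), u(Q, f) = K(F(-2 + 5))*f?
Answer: √120365 ≈ 346.94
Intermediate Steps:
u(Q, f) = f (u(Q, f) = 1*f = f)
l(W, c) = -9 + W + c (l(W, c) = (W + c) - 9 = -9 + W + c)
√(120397 + l(1, u(-1, -24))) = √(120397 + (-9 + 1 - 24)) = √(120397 - 32) = √120365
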